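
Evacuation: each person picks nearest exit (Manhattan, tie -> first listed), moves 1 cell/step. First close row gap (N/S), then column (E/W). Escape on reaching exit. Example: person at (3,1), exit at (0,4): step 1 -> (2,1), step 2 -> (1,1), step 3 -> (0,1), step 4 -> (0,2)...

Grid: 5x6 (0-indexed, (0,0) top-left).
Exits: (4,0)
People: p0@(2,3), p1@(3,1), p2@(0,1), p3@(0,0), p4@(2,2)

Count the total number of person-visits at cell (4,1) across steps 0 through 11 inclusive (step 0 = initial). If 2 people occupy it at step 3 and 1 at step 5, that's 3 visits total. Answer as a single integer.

Step 0: p0@(2,3) p1@(3,1) p2@(0,1) p3@(0,0) p4@(2,2) -> at (4,1): 0 [-], cum=0
Step 1: p0@(3,3) p1@(4,1) p2@(1,1) p3@(1,0) p4@(3,2) -> at (4,1): 1 [p1], cum=1
Step 2: p0@(4,3) p1@ESC p2@(2,1) p3@(2,0) p4@(4,2) -> at (4,1): 0 [-], cum=1
Step 3: p0@(4,2) p1@ESC p2@(3,1) p3@(3,0) p4@(4,1) -> at (4,1): 1 [p4], cum=2
Step 4: p0@(4,1) p1@ESC p2@(4,1) p3@ESC p4@ESC -> at (4,1): 2 [p0,p2], cum=4
Step 5: p0@ESC p1@ESC p2@ESC p3@ESC p4@ESC -> at (4,1): 0 [-], cum=4
Total visits = 4

Answer: 4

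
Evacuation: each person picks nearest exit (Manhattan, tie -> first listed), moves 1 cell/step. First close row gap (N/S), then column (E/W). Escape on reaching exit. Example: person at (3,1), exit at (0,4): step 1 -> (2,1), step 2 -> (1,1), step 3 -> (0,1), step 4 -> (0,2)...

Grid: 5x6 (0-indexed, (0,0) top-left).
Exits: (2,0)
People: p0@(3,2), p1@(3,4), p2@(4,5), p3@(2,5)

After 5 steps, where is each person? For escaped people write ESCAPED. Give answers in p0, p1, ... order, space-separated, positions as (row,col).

Step 1: p0:(3,2)->(2,2) | p1:(3,4)->(2,4) | p2:(4,5)->(3,5) | p3:(2,5)->(2,4)
Step 2: p0:(2,2)->(2,1) | p1:(2,4)->(2,3) | p2:(3,5)->(2,5) | p3:(2,4)->(2,3)
Step 3: p0:(2,1)->(2,0)->EXIT | p1:(2,3)->(2,2) | p2:(2,5)->(2,4) | p3:(2,3)->(2,2)
Step 4: p0:escaped | p1:(2,2)->(2,1) | p2:(2,4)->(2,3) | p3:(2,2)->(2,1)
Step 5: p0:escaped | p1:(2,1)->(2,0)->EXIT | p2:(2,3)->(2,2) | p3:(2,1)->(2,0)->EXIT

ESCAPED ESCAPED (2,2) ESCAPED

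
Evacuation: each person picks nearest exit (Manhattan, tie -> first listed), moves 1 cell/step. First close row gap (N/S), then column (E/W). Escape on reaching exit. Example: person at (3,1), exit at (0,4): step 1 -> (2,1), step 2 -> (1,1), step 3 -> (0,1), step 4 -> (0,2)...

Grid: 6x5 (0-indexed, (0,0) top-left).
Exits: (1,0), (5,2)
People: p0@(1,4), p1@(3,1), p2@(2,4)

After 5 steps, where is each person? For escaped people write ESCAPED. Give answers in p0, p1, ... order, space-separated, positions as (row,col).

Step 1: p0:(1,4)->(1,3) | p1:(3,1)->(2,1) | p2:(2,4)->(1,4)
Step 2: p0:(1,3)->(1,2) | p1:(2,1)->(1,1) | p2:(1,4)->(1,3)
Step 3: p0:(1,2)->(1,1) | p1:(1,1)->(1,0)->EXIT | p2:(1,3)->(1,2)
Step 4: p0:(1,1)->(1,0)->EXIT | p1:escaped | p2:(1,2)->(1,1)
Step 5: p0:escaped | p1:escaped | p2:(1,1)->(1,0)->EXIT

ESCAPED ESCAPED ESCAPED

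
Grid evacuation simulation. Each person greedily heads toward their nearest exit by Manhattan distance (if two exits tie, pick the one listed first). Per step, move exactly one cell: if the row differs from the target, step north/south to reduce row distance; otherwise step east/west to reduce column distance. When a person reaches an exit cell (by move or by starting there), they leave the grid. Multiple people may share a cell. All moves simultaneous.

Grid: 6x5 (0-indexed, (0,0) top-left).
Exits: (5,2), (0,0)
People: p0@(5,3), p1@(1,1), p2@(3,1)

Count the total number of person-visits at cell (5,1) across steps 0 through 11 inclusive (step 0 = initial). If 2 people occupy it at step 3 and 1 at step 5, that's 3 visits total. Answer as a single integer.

Answer: 1

Derivation:
Step 0: p0@(5,3) p1@(1,1) p2@(3,1) -> at (5,1): 0 [-], cum=0
Step 1: p0@ESC p1@(0,1) p2@(4,1) -> at (5,1): 0 [-], cum=0
Step 2: p0@ESC p1@ESC p2@(5,1) -> at (5,1): 1 [p2], cum=1
Step 3: p0@ESC p1@ESC p2@ESC -> at (5,1): 0 [-], cum=1
Total visits = 1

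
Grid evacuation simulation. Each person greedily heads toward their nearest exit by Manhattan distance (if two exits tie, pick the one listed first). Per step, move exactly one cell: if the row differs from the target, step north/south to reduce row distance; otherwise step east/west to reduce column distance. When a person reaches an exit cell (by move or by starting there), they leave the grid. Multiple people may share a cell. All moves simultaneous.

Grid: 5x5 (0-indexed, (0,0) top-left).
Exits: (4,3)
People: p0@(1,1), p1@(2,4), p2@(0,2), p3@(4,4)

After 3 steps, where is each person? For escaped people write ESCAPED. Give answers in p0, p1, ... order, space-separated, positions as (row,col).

Step 1: p0:(1,1)->(2,1) | p1:(2,4)->(3,4) | p2:(0,2)->(1,2) | p3:(4,4)->(4,3)->EXIT
Step 2: p0:(2,1)->(3,1) | p1:(3,4)->(4,4) | p2:(1,2)->(2,2) | p3:escaped
Step 3: p0:(3,1)->(4,1) | p1:(4,4)->(4,3)->EXIT | p2:(2,2)->(3,2) | p3:escaped

(4,1) ESCAPED (3,2) ESCAPED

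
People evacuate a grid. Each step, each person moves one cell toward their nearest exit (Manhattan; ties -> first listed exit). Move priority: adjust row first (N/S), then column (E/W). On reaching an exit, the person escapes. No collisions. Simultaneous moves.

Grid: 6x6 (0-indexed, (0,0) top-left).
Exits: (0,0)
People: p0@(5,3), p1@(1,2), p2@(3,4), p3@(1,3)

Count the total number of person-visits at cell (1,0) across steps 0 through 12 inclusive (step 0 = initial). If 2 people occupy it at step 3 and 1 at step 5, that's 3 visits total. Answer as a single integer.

Step 0: p0@(5,3) p1@(1,2) p2@(3,4) p3@(1,3) -> at (1,0): 0 [-], cum=0
Step 1: p0@(4,3) p1@(0,2) p2@(2,4) p3@(0,3) -> at (1,0): 0 [-], cum=0
Step 2: p0@(3,3) p1@(0,1) p2@(1,4) p3@(0,2) -> at (1,0): 0 [-], cum=0
Step 3: p0@(2,3) p1@ESC p2@(0,4) p3@(0,1) -> at (1,0): 0 [-], cum=0
Step 4: p0@(1,3) p1@ESC p2@(0,3) p3@ESC -> at (1,0): 0 [-], cum=0
Step 5: p0@(0,3) p1@ESC p2@(0,2) p3@ESC -> at (1,0): 0 [-], cum=0
Step 6: p0@(0,2) p1@ESC p2@(0,1) p3@ESC -> at (1,0): 0 [-], cum=0
Step 7: p0@(0,1) p1@ESC p2@ESC p3@ESC -> at (1,0): 0 [-], cum=0
Step 8: p0@ESC p1@ESC p2@ESC p3@ESC -> at (1,0): 0 [-], cum=0
Total visits = 0

Answer: 0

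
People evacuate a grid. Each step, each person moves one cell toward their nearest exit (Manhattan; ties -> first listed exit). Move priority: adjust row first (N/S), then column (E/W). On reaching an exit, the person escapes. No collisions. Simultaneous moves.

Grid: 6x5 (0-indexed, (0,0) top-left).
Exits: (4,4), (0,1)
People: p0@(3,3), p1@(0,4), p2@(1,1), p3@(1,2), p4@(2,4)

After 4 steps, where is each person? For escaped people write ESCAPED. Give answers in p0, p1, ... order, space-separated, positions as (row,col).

Step 1: p0:(3,3)->(4,3) | p1:(0,4)->(0,3) | p2:(1,1)->(0,1)->EXIT | p3:(1,2)->(0,2) | p4:(2,4)->(3,4)
Step 2: p0:(4,3)->(4,4)->EXIT | p1:(0,3)->(0,2) | p2:escaped | p3:(0,2)->(0,1)->EXIT | p4:(3,4)->(4,4)->EXIT
Step 3: p0:escaped | p1:(0,2)->(0,1)->EXIT | p2:escaped | p3:escaped | p4:escaped

ESCAPED ESCAPED ESCAPED ESCAPED ESCAPED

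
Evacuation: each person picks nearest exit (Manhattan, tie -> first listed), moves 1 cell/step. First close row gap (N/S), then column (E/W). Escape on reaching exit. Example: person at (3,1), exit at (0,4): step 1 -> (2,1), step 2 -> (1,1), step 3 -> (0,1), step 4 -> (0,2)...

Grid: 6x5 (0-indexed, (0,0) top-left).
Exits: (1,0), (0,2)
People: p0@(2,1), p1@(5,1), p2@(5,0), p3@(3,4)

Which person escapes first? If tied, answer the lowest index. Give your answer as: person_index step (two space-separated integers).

Answer: 0 2

Derivation:
Step 1: p0:(2,1)->(1,1) | p1:(5,1)->(4,1) | p2:(5,0)->(4,0) | p3:(3,4)->(2,4)
Step 2: p0:(1,1)->(1,0)->EXIT | p1:(4,1)->(3,1) | p2:(4,0)->(3,0) | p3:(2,4)->(1,4)
Step 3: p0:escaped | p1:(3,1)->(2,1) | p2:(3,0)->(2,0) | p3:(1,4)->(0,4)
Step 4: p0:escaped | p1:(2,1)->(1,1) | p2:(2,0)->(1,0)->EXIT | p3:(0,4)->(0,3)
Step 5: p0:escaped | p1:(1,1)->(1,0)->EXIT | p2:escaped | p3:(0,3)->(0,2)->EXIT
Exit steps: [2, 5, 4, 5]
First to escape: p0 at step 2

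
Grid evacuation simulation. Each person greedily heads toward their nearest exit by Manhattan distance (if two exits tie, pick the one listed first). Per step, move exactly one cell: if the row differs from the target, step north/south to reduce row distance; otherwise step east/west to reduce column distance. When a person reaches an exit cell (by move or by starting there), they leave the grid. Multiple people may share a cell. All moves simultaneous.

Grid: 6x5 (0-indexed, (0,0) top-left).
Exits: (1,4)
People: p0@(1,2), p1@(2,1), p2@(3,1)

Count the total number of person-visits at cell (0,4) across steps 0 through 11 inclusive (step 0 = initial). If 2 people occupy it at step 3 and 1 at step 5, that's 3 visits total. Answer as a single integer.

Step 0: p0@(1,2) p1@(2,1) p2@(3,1) -> at (0,4): 0 [-], cum=0
Step 1: p0@(1,3) p1@(1,1) p2@(2,1) -> at (0,4): 0 [-], cum=0
Step 2: p0@ESC p1@(1,2) p2@(1,1) -> at (0,4): 0 [-], cum=0
Step 3: p0@ESC p1@(1,3) p2@(1,2) -> at (0,4): 0 [-], cum=0
Step 4: p0@ESC p1@ESC p2@(1,3) -> at (0,4): 0 [-], cum=0
Step 5: p0@ESC p1@ESC p2@ESC -> at (0,4): 0 [-], cum=0
Total visits = 0

Answer: 0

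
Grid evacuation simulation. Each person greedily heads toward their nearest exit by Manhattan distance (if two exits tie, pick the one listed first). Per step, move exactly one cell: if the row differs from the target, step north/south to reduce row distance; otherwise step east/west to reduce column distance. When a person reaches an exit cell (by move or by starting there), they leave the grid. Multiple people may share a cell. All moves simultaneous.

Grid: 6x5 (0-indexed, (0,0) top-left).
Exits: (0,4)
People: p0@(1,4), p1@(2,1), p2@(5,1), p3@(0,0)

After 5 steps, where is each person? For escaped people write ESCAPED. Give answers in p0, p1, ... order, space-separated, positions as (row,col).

Step 1: p0:(1,4)->(0,4)->EXIT | p1:(2,1)->(1,1) | p2:(5,1)->(4,1) | p3:(0,0)->(0,1)
Step 2: p0:escaped | p1:(1,1)->(0,1) | p2:(4,1)->(3,1) | p3:(0,1)->(0,2)
Step 3: p0:escaped | p1:(0,1)->(0,2) | p2:(3,1)->(2,1) | p3:(0,2)->(0,3)
Step 4: p0:escaped | p1:(0,2)->(0,3) | p2:(2,1)->(1,1) | p3:(0,3)->(0,4)->EXIT
Step 5: p0:escaped | p1:(0,3)->(0,4)->EXIT | p2:(1,1)->(0,1) | p3:escaped

ESCAPED ESCAPED (0,1) ESCAPED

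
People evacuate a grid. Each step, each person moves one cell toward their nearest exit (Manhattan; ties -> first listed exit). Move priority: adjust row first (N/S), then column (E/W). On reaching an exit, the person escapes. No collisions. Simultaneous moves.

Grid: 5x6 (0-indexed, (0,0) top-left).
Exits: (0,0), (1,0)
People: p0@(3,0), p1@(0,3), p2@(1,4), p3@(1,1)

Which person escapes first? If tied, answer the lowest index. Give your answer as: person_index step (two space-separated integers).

Answer: 3 1

Derivation:
Step 1: p0:(3,0)->(2,0) | p1:(0,3)->(0,2) | p2:(1,4)->(1,3) | p3:(1,1)->(1,0)->EXIT
Step 2: p0:(2,0)->(1,0)->EXIT | p1:(0,2)->(0,1) | p2:(1,3)->(1,2) | p3:escaped
Step 3: p0:escaped | p1:(0,1)->(0,0)->EXIT | p2:(1,2)->(1,1) | p3:escaped
Step 4: p0:escaped | p1:escaped | p2:(1,1)->(1,0)->EXIT | p3:escaped
Exit steps: [2, 3, 4, 1]
First to escape: p3 at step 1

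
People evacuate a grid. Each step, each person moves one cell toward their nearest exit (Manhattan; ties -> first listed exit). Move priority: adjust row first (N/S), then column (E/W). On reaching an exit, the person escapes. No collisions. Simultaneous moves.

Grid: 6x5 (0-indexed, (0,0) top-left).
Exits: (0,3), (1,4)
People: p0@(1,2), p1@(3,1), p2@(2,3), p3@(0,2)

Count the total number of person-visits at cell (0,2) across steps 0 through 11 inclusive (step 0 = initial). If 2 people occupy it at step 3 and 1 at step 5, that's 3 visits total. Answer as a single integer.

Step 0: p0@(1,2) p1@(3,1) p2@(2,3) p3@(0,2) -> at (0,2): 1 [p3], cum=1
Step 1: p0@(0,2) p1@(2,1) p2@(1,3) p3@ESC -> at (0,2): 1 [p0], cum=2
Step 2: p0@ESC p1@(1,1) p2@ESC p3@ESC -> at (0,2): 0 [-], cum=2
Step 3: p0@ESC p1@(0,1) p2@ESC p3@ESC -> at (0,2): 0 [-], cum=2
Step 4: p0@ESC p1@(0,2) p2@ESC p3@ESC -> at (0,2): 1 [p1], cum=3
Step 5: p0@ESC p1@ESC p2@ESC p3@ESC -> at (0,2): 0 [-], cum=3
Total visits = 3

Answer: 3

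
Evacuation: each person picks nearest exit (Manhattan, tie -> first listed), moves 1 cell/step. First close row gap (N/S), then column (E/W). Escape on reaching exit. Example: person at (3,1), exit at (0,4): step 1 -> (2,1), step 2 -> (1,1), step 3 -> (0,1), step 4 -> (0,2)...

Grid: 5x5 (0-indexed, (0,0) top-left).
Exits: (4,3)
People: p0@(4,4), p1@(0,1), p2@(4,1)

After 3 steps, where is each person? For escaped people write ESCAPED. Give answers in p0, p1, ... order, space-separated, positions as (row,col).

Step 1: p0:(4,4)->(4,3)->EXIT | p1:(0,1)->(1,1) | p2:(4,1)->(4,2)
Step 2: p0:escaped | p1:(1,1)->(2,1) | p2:(4,2)->(4,3)->EXIT
Step 3: p0:escaped | p1:(2,1)->(3,1) | p2:escaped

ESCAPED (3,1) ESCAPED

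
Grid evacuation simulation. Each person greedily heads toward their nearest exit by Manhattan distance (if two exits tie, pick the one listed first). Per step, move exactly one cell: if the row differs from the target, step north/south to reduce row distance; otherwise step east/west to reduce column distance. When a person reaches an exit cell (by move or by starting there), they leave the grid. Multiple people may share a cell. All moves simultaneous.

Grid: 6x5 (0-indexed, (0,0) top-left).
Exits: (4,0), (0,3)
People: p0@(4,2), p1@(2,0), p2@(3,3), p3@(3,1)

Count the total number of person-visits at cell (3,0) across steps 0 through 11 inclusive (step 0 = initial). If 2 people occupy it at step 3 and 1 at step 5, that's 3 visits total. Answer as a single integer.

Answer: 1

Derivation:
Step 0: p0@(4,2) p1@(2,0) p2@(3,3) p3@(3,1) -> at (3,0): 0 [-], cum=0
Step 1: p0@(4,1) p1@(3,0) p2@(2,3) p3@(4,1) -> at (3,0): 1 [p1], cum=1
Step 2: p0@ESC p1@ESC p2@(1,3) p3@ESC -> at (3,0): 0 [-], cum=1
Step 3: p0@ESC p1@ESC p2@ESC p3@ESC -> at (3,0): 0 [-], cum=1
Total visits = 1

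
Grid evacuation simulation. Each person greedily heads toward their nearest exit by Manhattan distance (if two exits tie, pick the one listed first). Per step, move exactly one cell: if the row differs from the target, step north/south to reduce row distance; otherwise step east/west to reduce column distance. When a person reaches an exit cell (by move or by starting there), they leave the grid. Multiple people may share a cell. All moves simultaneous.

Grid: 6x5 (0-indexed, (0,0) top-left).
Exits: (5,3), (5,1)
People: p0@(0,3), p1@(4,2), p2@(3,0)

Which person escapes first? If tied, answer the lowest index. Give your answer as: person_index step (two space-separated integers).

Answer: 1 2

Derivation:
Step 1: p0:(0,3)->(1,3) | p1:(4,2)->(5,2) | p2:(3,0)->(4,0)
Step 2: p0:(1,3)->(2,3) | p1:(5,2)->(5,3)->EXIT | p2:(4,0)->(5,0)
Step 3: p0:(2,3)->(3,3) | p1:escaped | p2:(5,0)->(5,1)->EXIT
Step 4: p0:(3,3)->(4,3) | p1:escaped | p2:escaped
Step 5: p0:(4,3)->(5,3)->EXIT | p1:escaped | p2:escaped
Exit steps: [5, 2, 3]
First to escape: p1 at step 2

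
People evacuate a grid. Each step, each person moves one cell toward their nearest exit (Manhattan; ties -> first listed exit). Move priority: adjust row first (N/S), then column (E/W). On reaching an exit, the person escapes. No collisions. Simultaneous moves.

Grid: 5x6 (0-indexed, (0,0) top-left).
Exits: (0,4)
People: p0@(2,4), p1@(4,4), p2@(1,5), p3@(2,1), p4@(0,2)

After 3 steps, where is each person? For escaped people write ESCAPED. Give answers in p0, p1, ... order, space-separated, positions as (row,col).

Step 1: p0:(2,4)->(1,4) | p1:(4,4)->(3,4) | p2:(1,5)->(0,5) | p3:(2,1)->(1,1) | p4:(0,2)->(0,3)
Step 2: p0:(1,4)->(0,4)->EXIT | p1:(3,4)->(2,4) | p2:(0,5)->(0,4)->EXIT | p3:(1,1)->(0,1) | p4:(0,3)->(0,4)->EXIT
Step 3: p0:escaped | p1:(2,4)->(1,4) | p2:escaped | p3:(0,1)->(0,2) | p4:escaped

ESCAPED (1,4) ESCAPED (0,2) ESCAPED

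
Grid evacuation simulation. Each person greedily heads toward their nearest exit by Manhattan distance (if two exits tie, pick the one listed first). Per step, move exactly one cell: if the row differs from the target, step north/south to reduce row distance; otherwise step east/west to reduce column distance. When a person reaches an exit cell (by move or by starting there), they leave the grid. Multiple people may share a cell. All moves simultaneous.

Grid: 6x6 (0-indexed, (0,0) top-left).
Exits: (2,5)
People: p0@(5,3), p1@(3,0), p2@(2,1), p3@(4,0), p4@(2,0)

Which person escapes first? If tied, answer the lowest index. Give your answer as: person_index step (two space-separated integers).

Answer: 2 4

Derivation:
Step 1: p0:(5,3)->(4,3) | p1:(3,0)->(2,0) | p2:(2,1)->(2,2) | p3:(4,0)->(3,0) | p4:(2,0)->(2,1)
Step 2: p0:(4,3)->(3,3) | p1:(2,0)->(2,1) | p2:(2,2)->(2,3) | p3:(3,0)->(2,0) | p4:(2,1)->(2,2)
Step 3: p0:(3,3)->(2,3) | p1:(2,1)->(2,2) | p2:(2,3)->(2,4) | p3:(2,0)->(2,1) | p4:(2,2)->(2,3)
Step 4: p0:(2,3)->(2,4) | p1:(2,2)->(2,3) | p2:(2,4)->(2,5)->EXIT | p3:(2,1)->(2,2) | p4:(2,3)->(2,4)
Step 5: p0:(2,4)->(2,5)->EXIT | p1:(2,3)->(2,4) | p2:escaped | p3:(2,2)->(2,3) | p4:(2,4)->(2,5)->EXIT
Step 6: p0:escaped | p1:(2,4)->(2,5)->EXIT | p2:escaped | p3:(2,3)->(2,4) | p4:escaped
Step 7: p0:escaped | p1:escaped | p2:escaped | p3:(2,4)->(2,5)->EXIT | p4:escaped
Exit steps: [5, 6, 4, 7, 5]
First to escape: p2 at step 4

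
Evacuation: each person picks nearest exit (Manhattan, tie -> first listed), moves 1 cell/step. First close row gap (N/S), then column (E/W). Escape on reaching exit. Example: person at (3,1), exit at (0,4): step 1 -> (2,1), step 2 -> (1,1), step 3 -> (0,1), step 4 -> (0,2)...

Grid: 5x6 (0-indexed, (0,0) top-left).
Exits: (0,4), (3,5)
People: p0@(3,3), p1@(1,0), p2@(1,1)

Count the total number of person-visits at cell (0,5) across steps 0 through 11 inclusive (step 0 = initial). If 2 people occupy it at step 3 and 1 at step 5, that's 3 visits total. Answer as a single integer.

Step 0: p0@(3,3) p1@(1,0) p2@(1,1) -> at (0,5): 0 [-], cum=0
Step 1: p0@(3,4) p1@(0,0) p2@(0,1) -> at (0,5): 0 [-], cum=0
Step 2: p0@ESC p1@(0,1) p2@(0,2) -> at (0,5): 0 [-], cum=0
Step 3: p0@ESC p1@(0,2) p2@(0,3) -> at (0,5): 0 [-], cum=0
Step 4: p0@ESC p1@(0,3) p2@ESC -> at (0,5): 0 [-], cum=0
Step 5: p0@ESC p1@ESC p2@ESC -> at (0,5): 0 [-], cum=0
Total visits = 0

Answer: 0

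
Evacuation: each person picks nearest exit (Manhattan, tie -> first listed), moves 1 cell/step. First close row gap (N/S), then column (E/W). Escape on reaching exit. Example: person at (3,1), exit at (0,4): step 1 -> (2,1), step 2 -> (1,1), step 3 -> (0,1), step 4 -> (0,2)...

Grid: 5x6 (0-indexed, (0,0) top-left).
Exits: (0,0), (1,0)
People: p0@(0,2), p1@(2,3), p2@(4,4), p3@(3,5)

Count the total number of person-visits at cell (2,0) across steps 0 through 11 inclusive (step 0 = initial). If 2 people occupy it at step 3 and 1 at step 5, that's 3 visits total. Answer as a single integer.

Answer: 0

Derivation:
Step 0: p0@(0,2) p1@(2,3) p2@(4,4) p3@(3,5) -> at (2,0): 0 [-], cum=0
Step 1: p0@(0,1) p1@(1,3) p2@(3,4) p3@(2,5) -> at (2,0): 0 [-], cum=0
Step 2: p0@ESC p1@(1,2) p2@(2,4) p3@(1,5) -> at (2,0): 0 [-], cum=0
Step 3: p0@ESC p1@(1,1) p2@(1,4) p3@(1,4) -> at (2,0): 0 [-], cum=0
Step 4: p0@ESC p1@ESC p2@(1,3) p3@(1,3) -> at (2,0): 0 [-], cum=0
Step 5: p0@ESC p1@ESC p2@(1,2) p3@(1,2) -> at (2,0): 0 [-], cum=0
Step 6: p0@ESC p1@ESC p2@(1,1) p3@(1,1) -> at (2,0): 0 [-], cum=0
Step 7: p0@ESC p1@ESC p2@ESC p3@ESC -> at (2,0): 0 [-], cum=0
Total visits = 0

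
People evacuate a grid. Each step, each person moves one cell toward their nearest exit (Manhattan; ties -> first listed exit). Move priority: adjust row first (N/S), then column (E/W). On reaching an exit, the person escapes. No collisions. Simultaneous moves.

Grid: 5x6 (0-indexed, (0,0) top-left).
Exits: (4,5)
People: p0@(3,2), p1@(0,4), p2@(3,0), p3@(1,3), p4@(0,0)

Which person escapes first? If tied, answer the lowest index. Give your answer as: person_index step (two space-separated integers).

Step 1: p0:(3,2)->(4,2) | p1:(0,4)->(1,4) | p2:(3,0)->(4,0) | p3:(1,3)->(2,3) | p4:(0,0)->(1,0)
Step 2: p0:(4,2)->(4,3) | p1:(1,4)->(2,4) | p2:(4,0)->(4,1) | p3:(2,3)->(3,3) | p4:(1,0)->(2,0)
Step 3: p0:(4,3)->(4,4) | p1:(2,4)->(3,4) | p2:(4,1)->(4,2) | p3:(3,3)->(4,3) | p4:(2,0)->(3,0)
Step 4: p0:(4,4)->(4,5)->EXIT | p1:(3,4)->(4,4) | p2:(4,2)->(4,3) | p3:(4,3)->(4,4) | p4:(3,0)->(4,0)
Step 5: p0:escaped | p1:(4,4)->(4,5)->EXIT | p2:(4,3)->(4,4) | p3:(4,4)->(4,5)->EXIT | p4:(4,0)->(4,1)
Step 6: p0:escaped | p1:escaped | p2:(4,4)->(4,5)->EXIT | p3:escaped | p4:(4,1)->(4,2)
Step 7: p0:escaped | p1:escaped | p2:escaped | p3:escaped | p4:(4,2)->(4,3)
Step 8: p0:escaped | p1:escaped | p2:escaped | p3:escaped | p4:(4,3)->(4,4)
Step 9: p0:escaped | p1:escaped | p2:escaped | p3:escaped | p4:(4,4)->(4,5)->EXIT
Exit steps: [4, 5, 6, 5, 9]
First to escape: p0 at step 4

Answer: 0 4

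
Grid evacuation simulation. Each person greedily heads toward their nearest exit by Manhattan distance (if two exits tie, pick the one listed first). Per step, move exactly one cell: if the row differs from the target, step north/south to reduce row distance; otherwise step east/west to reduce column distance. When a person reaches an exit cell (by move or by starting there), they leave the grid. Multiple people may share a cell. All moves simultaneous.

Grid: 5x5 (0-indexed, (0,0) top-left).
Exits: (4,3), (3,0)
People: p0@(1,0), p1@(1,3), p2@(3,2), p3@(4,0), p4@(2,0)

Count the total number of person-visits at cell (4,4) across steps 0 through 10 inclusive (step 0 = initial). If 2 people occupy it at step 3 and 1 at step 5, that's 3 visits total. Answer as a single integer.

Answer: 0

Derivation:
Step 0: p0@(1,0) p1@(1,3) p2@(3,2) p3@(4,0) p4@(2,0) -> at (4,4): 0 [-], cum=0
Step 1: p0@(2,0) p1@(2,3) p2@(4,2) p3@ESC p4@ESC -> at (4,4): 0 [-], cum=0
Step 2: p0@ESC p1@(3,3) p2@ESC p3@ESC p4@ESC -> at (4,4): 0 [-], cum=0
Step 3: p0@ESC p1@ESC p2@ESC p3@ESC p4@ESC -> at (4,4): 0 [-], cum=0
Total visits = 0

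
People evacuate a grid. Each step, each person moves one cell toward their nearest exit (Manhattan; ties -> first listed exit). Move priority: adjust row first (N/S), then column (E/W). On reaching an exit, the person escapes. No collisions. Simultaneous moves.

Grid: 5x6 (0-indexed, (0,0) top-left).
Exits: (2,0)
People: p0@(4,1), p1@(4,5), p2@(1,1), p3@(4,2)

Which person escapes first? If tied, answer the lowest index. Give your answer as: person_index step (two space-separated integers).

Answer: 2 2

Derivation:
Step 1: p0:(4,1)->(3,1) | p1:(4,5)->(3,5) | p2:(1,1)->(2,1) | p3:(4,2)->(3,2)
Step 2: p0:(3,1)->(2,1) | p1:(3,5)->(2,5) | p2:(2,1)->(2,0)->EXIT | p3:(3,2)->(2,2)
Step 3: p0:(2,1)->(2,0)->EXIT | p1:(2,5)->(2,4) | p2:escaped | p3:(2,2)->(2,1)
Step 4: p0:escaped | p1:(2,4)->(2,3) | p2:escaped | p3:(2,1)->(2,0)->EXIT
Step 5: p0:escaped | p1:(2,3)->(2,2) | p2:escaped | p3:escaped
Step 6: p0:escaped | p1:(2,2)->(2,1) | p2:escaped | p3:escaped
Step 7: p0:escaped | p1:(2,1)->(2,0)->EXIT | p2:escaped | p3:escaped
Exit steps: [3, 7, 2, 4]
First to escape: p2 at step 2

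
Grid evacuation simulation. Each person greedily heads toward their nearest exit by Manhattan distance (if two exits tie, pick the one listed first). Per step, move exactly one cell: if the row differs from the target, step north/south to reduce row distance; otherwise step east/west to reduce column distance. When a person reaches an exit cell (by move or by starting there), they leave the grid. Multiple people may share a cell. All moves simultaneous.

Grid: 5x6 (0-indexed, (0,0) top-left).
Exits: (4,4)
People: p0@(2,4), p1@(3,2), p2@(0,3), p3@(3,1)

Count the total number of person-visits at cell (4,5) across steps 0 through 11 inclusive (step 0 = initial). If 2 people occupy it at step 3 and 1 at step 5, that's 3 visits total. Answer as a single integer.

Answer: 0

Derivation:
Step 0: p0@(2,4) p1@(3,2) p2@(0,3) p3@(3,1) -> at (4,5): 0 [-], cum=0
Step 1: p0@(3,4) p1@(4,2) p2@(1,3) p3@(4,1) -> at (4,5): 0 [-], cum=0
Step 2: p0@ESC p1@(4,3) p2@(2,3) p3@(4,2) -> at (4,5): 0 [-], cum=0
Step 3: p0@ESC p1@ESC p2@(3,3) p3@(4,3) -> at (4,5): 0 [-], cum=0
Step 4: p0@ESC p1@ESC p2@(4,3) p3@ESC -> at (4,5): 0 [-], cum=0
Step 5: p0@ESC p1@ESC p2@ESC p3@ESC -> at (4,5): 0 [-], cum=0
Total visits = 0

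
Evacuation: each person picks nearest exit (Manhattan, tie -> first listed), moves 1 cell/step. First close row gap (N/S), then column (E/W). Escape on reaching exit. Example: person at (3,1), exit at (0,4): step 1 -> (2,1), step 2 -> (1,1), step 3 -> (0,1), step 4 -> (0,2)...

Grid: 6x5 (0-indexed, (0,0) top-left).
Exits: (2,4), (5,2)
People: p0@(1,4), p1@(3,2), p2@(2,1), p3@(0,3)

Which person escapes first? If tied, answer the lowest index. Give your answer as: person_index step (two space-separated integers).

Answer: 0 1

Derivation:
Step 1: p0:(1,4)->(2,4)->EXIT | p1:(3,2)->(4,2) | p2:(2,1)->(2,2) | p3:(0,3)->(1,3)
Step 2: p0:escaped | p1:(4,2)->(5,2)->EXIT | p2:(2,2)->(2,3) | p3:(1,3)->(2,3)
Step 3: p0:escaped | p1:escaped | p2:(2,3)->(2,4)->EXIT | p3:(2,3)->(2,4)->EXIT
Exit steps: [1, 2, 3, 3]
First to escape: p0 at step 1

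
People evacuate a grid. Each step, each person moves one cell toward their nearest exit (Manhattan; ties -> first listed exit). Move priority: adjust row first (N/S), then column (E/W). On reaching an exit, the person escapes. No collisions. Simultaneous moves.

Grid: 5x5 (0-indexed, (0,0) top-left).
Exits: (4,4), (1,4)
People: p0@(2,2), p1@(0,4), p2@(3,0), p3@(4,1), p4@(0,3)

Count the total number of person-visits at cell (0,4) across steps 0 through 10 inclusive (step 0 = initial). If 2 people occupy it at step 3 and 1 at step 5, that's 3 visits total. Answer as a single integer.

Step 0: p0@(2,2) p1@(0,4) p2@(3,0) p3@(4,1) p4@(0,3) -> at (0,4): 1 [p1], cum=1
Step 1: p0@(1,2) p1@ESC p2@(4,0) p3@(4,2) p4@(1,3) -> at (0,4): 0 [-], cum=1
Step 2: p0@(1,3) p1@ESC p2@(4,1) p3@(4,3) p4@ESC -> at (0,4): 0 [-], cum=1
Step 3: p0@ESC p1@ESC p2@(4,2) p3@ESC p4@ESC -> at (0,4): 0 [-], cum=1
Step 4: p0@ESC p1@ESC p2@(4,3) p3@ESC p4@ESC -> at (0,4): 0 [-], cum=1
Step 5: p0@ESC p1@ESC p2@ESC p3@ESC p4@ESC -> at (0,4): 0 [-], cum=1
Total visits = 1

Answer: 1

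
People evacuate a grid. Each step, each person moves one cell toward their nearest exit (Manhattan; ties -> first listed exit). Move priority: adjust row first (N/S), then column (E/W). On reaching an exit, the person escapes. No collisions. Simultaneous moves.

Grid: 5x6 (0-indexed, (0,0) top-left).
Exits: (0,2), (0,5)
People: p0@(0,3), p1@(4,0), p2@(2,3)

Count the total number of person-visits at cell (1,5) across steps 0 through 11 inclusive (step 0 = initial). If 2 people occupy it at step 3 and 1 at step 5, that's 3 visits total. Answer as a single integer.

Step 0: p0@(0,3) p1@(4,0) p2@(2,3) -> at (1,5): 0 [-], cum=0
Step 1: p0@ESC p1@(3,0) p2@(1,3) -> at (1,5): 0 [-], cum=0
Step 2: p0@ESC p1@(2,0) p2@(0,3) -> at (1,5): 0 [-], cum=0
Step 3: p0@ESC p1@(1,0) p2@ESC -> at (1,5): 0 [-], cum=0
Step 4: p0@ESC p1@(0,0) p2@ESC -> at (1,5): 0 [-], cum=0
Step 5: p0@ESC p1@(0,1) p2@ESC -> at (1,5): 0 [-], cum=0
Step 6: p0@ESC p1@ESC p2@ESC -> at (1,5): 0 [-], cum=0
Total visits = 0

Answer: 0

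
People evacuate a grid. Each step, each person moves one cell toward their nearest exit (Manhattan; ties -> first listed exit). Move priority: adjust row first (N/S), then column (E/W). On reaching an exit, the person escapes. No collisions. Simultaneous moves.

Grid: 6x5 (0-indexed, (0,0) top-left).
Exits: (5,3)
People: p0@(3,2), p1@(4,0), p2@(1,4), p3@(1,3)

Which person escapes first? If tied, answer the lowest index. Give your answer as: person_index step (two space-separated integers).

Answer: 0 3

Derivation:
Step 1: p0:(3,2)->(4,2) | p1:(4,0)->(5,0) | p2:(1,4)->(2,4) | p3:(1,3)->(2,3)
Step 2: p0:(4,2)->(5,2) | p1:(5,0)->(5,1) | p2:(2,4)->(3,4) | p3:(2,3)->(3,3)
Step 3: p0:(5,2)->(5,3)->EXIT | p1:(5,1)->(5,2) | p2:(3,4)->(4,4) | p3:(3,3)->(4,3)
Step 4: p0:escaped | p1:(5,2)->(5,3)->EXIT | p2:(4,4)->(5,4) | p3:(4,3)->(5,3)->EXIT
Step 5: p0:escaped | p1:escaped | p2:(5,4)->(5,3)->EXIT | p3:escaped
Exit steps: [3, 4, 5, 4]
First to escape: p0 at step 3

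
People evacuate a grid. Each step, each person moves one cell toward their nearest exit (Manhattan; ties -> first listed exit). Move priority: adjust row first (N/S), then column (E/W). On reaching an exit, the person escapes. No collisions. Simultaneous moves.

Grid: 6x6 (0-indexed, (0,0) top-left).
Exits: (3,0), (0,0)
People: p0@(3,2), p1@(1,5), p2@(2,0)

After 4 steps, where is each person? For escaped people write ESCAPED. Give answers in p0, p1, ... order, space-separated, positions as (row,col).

Step 1: p0:(3,2)->(3,1) | p1:(1,5)->(0,5) | p2:(2,0)->(3,0)->EXIT
Step 2: p0:(3,1)->(3,0)->EXIT | p1:(0,5)->(0,4) | p2:escaped
Step 3: p0:escaped | p1:(0,4)->(0,3) | p2:escaped
Step 4: p0:escaped | p1:(0,3)->(0,2) | p2:escaped

ESCAPED (0,2) ESCAPED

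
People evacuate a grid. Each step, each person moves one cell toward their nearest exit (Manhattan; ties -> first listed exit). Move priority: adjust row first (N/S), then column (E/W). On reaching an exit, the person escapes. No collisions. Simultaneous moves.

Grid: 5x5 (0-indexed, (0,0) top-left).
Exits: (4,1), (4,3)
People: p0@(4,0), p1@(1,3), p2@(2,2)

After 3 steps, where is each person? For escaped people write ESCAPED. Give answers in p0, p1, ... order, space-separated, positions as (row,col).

Step 1: p0:(4,0)->(4,1)->EXIT | p1:(1,3)->(2,3) | p2:(2,2)->(3,2)
Step 2: p0:escaped | p1:(2,3)->(3,3) | p2:(3,2)->(4,2)
Step 3: p0:escaped | p1:(3,3)->(4,3)->EXIT | p2:(4,2)->(4,1)->EXIT

ESCAPED ESCAPED ESCAPED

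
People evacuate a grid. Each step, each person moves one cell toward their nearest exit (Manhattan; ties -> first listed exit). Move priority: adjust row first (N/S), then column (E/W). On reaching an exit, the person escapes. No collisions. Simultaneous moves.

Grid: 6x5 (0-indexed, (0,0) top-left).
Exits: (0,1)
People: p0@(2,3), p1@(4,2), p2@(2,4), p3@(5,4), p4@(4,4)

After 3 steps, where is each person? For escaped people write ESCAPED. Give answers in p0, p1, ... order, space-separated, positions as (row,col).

Step 1: p0:(2,3)->(1,3) | p1:(4,2)->(3,2) | p2:(2,4)->(1,4) | p3:(5,4)->(4,4) | p4:(4,4)->(3,4)
Step 2: p0:(1,3)->(0,3) | p1:(3,2)->(2,2) | p2:(1,4)->(0,4) | p3:(4,4)->(3,4) | p4:(3,4)->(2,4)
Step 3: p0:(0,3)->(0,2) | p1:(2,2)->(1,2) | p2:(0,4)->(0,3) | p3:(3,4)->(2,4) | p4:(2,4)->(1,4)

(0,2) (1,2) (0,3) (2,4) (1,4)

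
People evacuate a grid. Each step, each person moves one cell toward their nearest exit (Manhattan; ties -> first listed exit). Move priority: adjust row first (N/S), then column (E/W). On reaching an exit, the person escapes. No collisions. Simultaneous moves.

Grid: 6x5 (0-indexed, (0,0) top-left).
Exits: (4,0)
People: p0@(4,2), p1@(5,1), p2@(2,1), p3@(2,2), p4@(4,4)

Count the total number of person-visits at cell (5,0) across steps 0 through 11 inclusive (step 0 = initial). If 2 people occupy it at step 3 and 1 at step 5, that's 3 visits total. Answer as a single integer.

Step 0: p0@(4,2) p1@(5,1) p2@(2,1) p3@(2,2) p4@(4,4) -> at (5,0): 0 [-], cum=0
Step 1: p0@(4,1) p1@(4,1) p2@(3,1) p3@(3,2) p4@(4,3) -> at (5,0): 0 [-], cum=0
Step 2: p0@ESC p1@ESC p2@(4,1) p3@(4,2) p4@(4,2) -> at (5,0): 0 [-], cum=0
Step 3: p0@ESC p1@ESC p2@ESC p3@(4,1) p4@(4,1) -> at (5,0): 0 [-], cum=0
Step 4: p0@ESC p1@ESC p2@ESC p3@ESC p4@ESC -> at (5,0): 0 [-], cum=0
Total visits = 0

Answer: 0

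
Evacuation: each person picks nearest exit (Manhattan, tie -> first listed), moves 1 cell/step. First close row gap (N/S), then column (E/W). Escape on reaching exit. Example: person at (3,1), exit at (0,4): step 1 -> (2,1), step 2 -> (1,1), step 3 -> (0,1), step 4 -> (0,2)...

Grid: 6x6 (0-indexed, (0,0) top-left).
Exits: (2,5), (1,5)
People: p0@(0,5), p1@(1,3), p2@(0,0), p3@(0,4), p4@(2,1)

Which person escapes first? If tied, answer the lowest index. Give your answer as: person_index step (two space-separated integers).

Answer: 0 1

Derivation:
Step 1: p0:(0,5)->(1,5)->EXIT | p1:(1,3)->(1,4) | p2:(0,0)->(1,0) | p3:(0,4)->(1,4) | p4:(2,1)->(2,2)
Step 2: p0:escaped | p1:(1,4)->(1,5)->EXIT | p2:(1,0)->(1,1) | p3:(1,4)->(1,5)->EXIT | p4:(2,2)->(2,3)
Step 3: p0:escaped | p1:escaped | p2:(1,1)->(1,2) | p3:escaped | p4:(2,3)->(2,4)
Step 4: p0:escaped | p1:escaped | p2:(1,2)->(1,3) | p3:escaped | p4:(2,4)->(2,5)->EXIT
Step 5: p0:escaped | p1:escaped | p2:(1,3)->(1,4) | p3:escaped | p4:escaped
Step 6: p0:escaped | p1:escaped | p2:(1,4)->(1,5)->EXIT | p3:escaped | p4:escaped
Exit steps: [1, 2, 6, 2, 4]
First to escape: p0 at step 1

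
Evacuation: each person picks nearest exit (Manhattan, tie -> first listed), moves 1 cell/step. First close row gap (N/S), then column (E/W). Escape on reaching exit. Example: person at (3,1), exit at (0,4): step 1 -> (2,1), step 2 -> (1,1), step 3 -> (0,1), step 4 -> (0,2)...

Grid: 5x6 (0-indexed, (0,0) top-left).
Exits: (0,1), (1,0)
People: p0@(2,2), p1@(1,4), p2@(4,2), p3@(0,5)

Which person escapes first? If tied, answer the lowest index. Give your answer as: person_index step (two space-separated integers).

Step 1: p0:(2,2)->(1,2) | p1:(1,4)->(0,4) | p2:(4,2)->(3,2) | p3:(0,5)->(0,4)
Step 2: p0:(1,2)->(0,2) | p1:(0,4)->(0,3) | p2:(3,2)->(2,2) | p3:(0,4)->(0,3)
Step 3: p0:(0,2)->(0,1)->EXIT | p1:(0,3)->(0,2) | p2:(2,2)->(1,2) | p3:(0,3)->(0,2)
Step 4: p0:escaped | p1:(0,2)->(0,1)->EXIT | p2:(1,2)->(0,2) | p3:(0,2)->(0,1)->EXIT
Step 5: p0:escaped | p1:escaped | p2:(0,2)->(0,1)->EXIT | p3:escaped
Exit steps: [3, 4, 5, 4]
First to escape: p0 at step 3

Answer: 0 3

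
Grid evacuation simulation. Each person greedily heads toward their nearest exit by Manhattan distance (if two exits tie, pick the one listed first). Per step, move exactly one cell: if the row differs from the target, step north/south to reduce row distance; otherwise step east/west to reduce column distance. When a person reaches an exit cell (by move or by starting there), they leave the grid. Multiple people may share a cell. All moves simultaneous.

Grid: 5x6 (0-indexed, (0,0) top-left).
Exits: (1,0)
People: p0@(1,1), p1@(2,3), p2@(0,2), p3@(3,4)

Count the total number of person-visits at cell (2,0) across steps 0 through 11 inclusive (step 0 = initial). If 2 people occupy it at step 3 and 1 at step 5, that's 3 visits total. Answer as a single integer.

Answer: 0

Derivation:
Step 0: p0@(1,1) p1@(2,3) p2@(0,2) p3@(3,4) -> at (2,0): 0 [-], cum=0
Step 1: p0@ESC p1@(1,3) p2@(1,2) p3@(2,4) -> at (2,0): 0 [-], cum=0
Step 2: p0@ESC p1@(1,2) p2@(1,1) p3@(1,4) -> at (2,0): 0 [-], cum=0
Step 3: p0@ESC p1@(1,1) p2@ESC p3@(1,3) -> at (2,0): 0 [-], cum=0
Step 4: p0@ESC p1@ESC p2@ESC p3@(1,2) -> at (2,0): 0 [-], cum=0
Step 5: p0@ESC p1@ESC p2@ESC p3@(1,1) -> at (2,0): 0 [-], cum=0
Step 6: p0@ESC p1@ESC p2@ESC p3@ESC -> at (2,0): 0 [-], cum=0
Total visits = 0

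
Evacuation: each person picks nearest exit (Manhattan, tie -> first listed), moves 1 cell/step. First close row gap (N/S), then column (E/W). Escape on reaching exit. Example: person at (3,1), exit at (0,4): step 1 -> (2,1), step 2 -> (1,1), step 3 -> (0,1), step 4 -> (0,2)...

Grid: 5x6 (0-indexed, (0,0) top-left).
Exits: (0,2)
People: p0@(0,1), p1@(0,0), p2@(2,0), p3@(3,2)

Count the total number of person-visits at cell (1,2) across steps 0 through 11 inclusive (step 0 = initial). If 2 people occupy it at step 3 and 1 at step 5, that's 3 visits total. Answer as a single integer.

Step 0: p0@(0,1) p1@(0,0) p2@(2,0) p3@(3,2) -> at (1,2): 0 [-], cum=0
Step 1: p0@ESC p1@(0,1) p2@(1,0) p3@(2,2) -> at (1,2): 0 [-], cum=0
Step 2: p0@ESC p1@ESC p2@(0,0) p3@(1,2) -> at (1,2): 1 [p3], cum=1
Step 3: p0@ESC p1@ESC p2@(0,1) p3@ESC -> at (1,2): 0 [-], cum=1
Step 4: p0@ESC p1@ESC p2@ESC p3@ESC -> at (1,2): 0 [-], cum=1
Total visits = 1

Answer: 1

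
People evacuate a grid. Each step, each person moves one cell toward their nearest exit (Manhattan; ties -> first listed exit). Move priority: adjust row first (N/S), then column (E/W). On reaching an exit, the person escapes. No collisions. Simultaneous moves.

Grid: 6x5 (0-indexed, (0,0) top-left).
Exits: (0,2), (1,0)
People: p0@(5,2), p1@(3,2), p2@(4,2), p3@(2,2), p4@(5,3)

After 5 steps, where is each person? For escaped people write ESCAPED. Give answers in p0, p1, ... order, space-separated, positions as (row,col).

Step 1: p0:(5,2)->(4,2) | p1:(3,2)->(2,2) | p2:(4,2)->(3,2) | p3:(2,2)->(1,2) | p4:(5,3)->(4,3)
Step 2: p0:(4,2)->(3,2) | p1:(2,2)->(1,2) | p2:(3,2)->(2,2) | p3:(1,2)->(0,2)->EXIT | p4:(4,3)->(3,3)
Step 3: p0:(3,2)->(2,2) | p1:(1,2)->(0,2)->EXIT | p2:(2,2)->(1,2) | p3:escaped | p4:(3,3)->(2,3)
Step 4: p0:(2,2)->(1,2) | p1:escaped | p2:(1,2)->(0,2)->EXIT | p3:escaped | p4:(2,3)->(1,3)
Step 5: p0:(1,2)->(0,2)->EXIT | p1:escaped | p2:escaped | p3:escaped | p4:(1,3)->(0,3)

ESCAPED ESCAPED ESCAPED ESCAPED (0,3)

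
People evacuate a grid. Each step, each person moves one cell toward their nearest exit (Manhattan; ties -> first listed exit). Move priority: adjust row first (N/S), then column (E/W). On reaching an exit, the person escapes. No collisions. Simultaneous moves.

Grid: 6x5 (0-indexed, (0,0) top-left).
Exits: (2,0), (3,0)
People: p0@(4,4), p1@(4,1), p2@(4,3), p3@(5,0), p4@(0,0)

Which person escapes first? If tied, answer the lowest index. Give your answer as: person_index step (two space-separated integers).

Answer: 1 2

Derivation:
Step 1: p0:(4,4)->(3,4) | p1:(4,1)->(3,1) | p2:(4,3)->(3,3) | p3:(5,0)->(4,0) | p4:(0,0)->(1,0)
Step 2: p0:(3,4)->(3,3) | p1:(3,1)->(3,0)->EXIT | p2:(3,3)->(3,2) | p3:(4,0)->(3,0)->EXIT | p4:(1,0)->(2,0)->EXIT
Step 3: p0:(3,3)->(3,2) | p1:escaped | p2:(3,2)->(3,1) | p3:escaped | p4:escaped
Step 4: p0:(3,2)->(3,1) | p1:escaped | p2:(3,1)->(3,0)->EXIT | p3:escaped | p4:escaped
Step 5: p0:(3,1)->(3,0)->EXIT | p1:escaped | p2:escaped | p3:escaped | p4:escaped
Exit steps: [5, 2, 4, 2, 2]
First to escape: p1 at step 2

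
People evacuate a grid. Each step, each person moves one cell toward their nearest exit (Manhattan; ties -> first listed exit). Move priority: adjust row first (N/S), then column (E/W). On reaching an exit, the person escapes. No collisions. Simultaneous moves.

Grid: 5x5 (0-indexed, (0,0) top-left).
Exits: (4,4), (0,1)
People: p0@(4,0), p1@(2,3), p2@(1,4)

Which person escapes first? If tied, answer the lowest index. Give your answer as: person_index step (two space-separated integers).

Answer: 1 3

Derivation:
Step 1: p0:(4,0)->(4,1) | p1:(2,3)->(3,3) | p2:(1,4)->(2,4)
Step 2: p0:(4,1)->(4,2) | p1:(3,3)->(4,3) | p2:(2,4)->(3,4)
Step 3: p0:(4,2)->(4,3) | p1:(4,3)->(4,4)->EXIT | p2:(3,4)->(4,4)->EXIT
Step 4: p0:(4,3)->(4,4)->EXIT | p1:escaped | p2:escaped
Exit steps: [4, 3, 3]
First to escape: p1 at step 3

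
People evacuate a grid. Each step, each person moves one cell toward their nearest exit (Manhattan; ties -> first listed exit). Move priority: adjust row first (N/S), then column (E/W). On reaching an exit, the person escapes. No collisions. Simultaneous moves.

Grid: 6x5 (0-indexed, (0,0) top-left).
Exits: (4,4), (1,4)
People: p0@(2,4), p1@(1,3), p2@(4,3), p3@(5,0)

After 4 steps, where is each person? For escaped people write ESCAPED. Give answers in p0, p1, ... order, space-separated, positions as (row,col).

Step 1: p0:(2,4)->(1,4)->EXIT | p1:(1,3)->(1,4)->EXIT | p2:(4,3)->(4,4)->EXIT | p3:(5,0)->(4,0)
Step 2: p0:escaped | p1:escaped | p2:escaped | p3:(4,0)->(4,1)
Step 3: p0:escaped | p1:escaped | p2:escaped | p3:(4,1)->(4,2)
Step 4: p0:escaped | p1:escaped | p2:escaped | p3:(4,2)->(4,3)

ESCAPED ESCAPED ESCAPED (4,3)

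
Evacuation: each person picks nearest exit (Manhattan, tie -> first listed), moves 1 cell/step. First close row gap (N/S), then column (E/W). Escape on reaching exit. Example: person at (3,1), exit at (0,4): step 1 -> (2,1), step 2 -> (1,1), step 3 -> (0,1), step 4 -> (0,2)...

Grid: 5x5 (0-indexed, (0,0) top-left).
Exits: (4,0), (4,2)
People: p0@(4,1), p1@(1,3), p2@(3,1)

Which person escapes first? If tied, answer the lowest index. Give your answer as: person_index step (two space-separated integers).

Step 1: p0:(4,1)->(4,0)->EXIT | p1:(1,3)->(2,3) | p2:(3,1)->(4,1)
Step 2: p0:escaped | p1:(2,3)->(3,3) | p2:(4,1)->(4,0)->EXIT
Step 3: p0:escaped | p1:(3,3)->(4,3) | p2:escaped
Step 4: p0:escaped | p1:(4,3)->(4,2)->EXIT | p2:escaped
Exit steps: [1, 4, 2]
First to escape: p0 at step 1

Answer: 0 1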